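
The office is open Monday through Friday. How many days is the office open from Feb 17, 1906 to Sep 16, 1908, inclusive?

673 weekdays

Feb 17, 1906 is a Saturday.
That's 943 days from start to end, counting both.
943 = 7 × 134 + 5, so there are 134 full weeks plus 5 extra days.
Each full week contributes 5 weekdays (Mon–Fri): 134 × 5 = 670.
The 5 extra days are Sat, Sun, Mon, Tue, Wed — 3 of them qualify.
Total: 670 + 3 = 673.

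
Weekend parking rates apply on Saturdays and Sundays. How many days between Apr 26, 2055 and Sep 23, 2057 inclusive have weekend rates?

Apr 26, 2055 is a Monday.
The range spans 882 days (inclusive of both endpoints).
882 = 7 × 126, so the span is exactly 126 full weeks.
Each full week contributes 2 weekend days (Sat, Sun): 126 × 2 = 252.

252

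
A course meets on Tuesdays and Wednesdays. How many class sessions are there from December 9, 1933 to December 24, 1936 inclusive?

318

December 9, 1933 is a Saturday.
From December 9, 1933 to December 24, 1936 is 1112 days inclusive.
1112 = 7 × 158 + 6, so there are 158 full weeks plus 6 extra days.
Each full week contributes 2 days from the set (Tue, Wed): 158 × 2 = 316.
The 6 extra days are Saturday, Sunday, Monday, Tuesday, Wednesday, Thursday — 2 of them qualify.
Total: 316 + 2 = 318.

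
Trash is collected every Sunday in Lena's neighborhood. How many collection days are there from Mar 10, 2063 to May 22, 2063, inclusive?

Mar 10, 2063 is a Saturday.
The range spans 74 days (inclusive of both endpoints).
74 = 7 × 10 + 4, so there are 10 full weeks plus 4 extra days.
Each full week contributes one Sunday: 10 so far.
The 4 extra days are Saturday, Sunday, Monday, Tuesday — 1 of them qualifies.
Total: 10 + 1 = 11.

11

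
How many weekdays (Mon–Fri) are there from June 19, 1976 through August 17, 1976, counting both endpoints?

42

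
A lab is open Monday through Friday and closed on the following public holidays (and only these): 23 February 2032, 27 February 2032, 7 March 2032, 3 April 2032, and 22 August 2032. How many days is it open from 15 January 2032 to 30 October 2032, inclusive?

15 January 2032 is a Thursday.
From 15 January 2032 to 30 October 2032 is 290 days inclusive.
290 = 7 × 41 + 3, so there are 41 full weeks plus 3 extra days.
Each full week contributes 5 weekdays (Mon–Fri): 41 × 5 = 205.
The 3 extra days are Thursday, Friday, Saturday — 2 of them qualify.
Total: 205 + 2 = 207.
Holidays: 23 February 2032 (Mon); 27 February 2032 (Fri); 7 March 2032 (Sun); 3 April 2032 (Sat); 22 August 2032 (Sun).
2 of the 5 holidays fall on weekdays; the rest are weekends and were already excluded.
Business days: 207 − 2 = 205.

205 working days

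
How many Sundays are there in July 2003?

2003-07-01 is a Tuesday.
That's 31 days from start to end, counting both.
31 = 7 × 4 + 3, so there are 4 full weeks plus 3 extra days.
Each full week contributes one Sunday: 4 so far.
The 3 extra days are Tuesday, Wednesday, Thursday — none qualify.
Total: 4 + 0 = 4.

4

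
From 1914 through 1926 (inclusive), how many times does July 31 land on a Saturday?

3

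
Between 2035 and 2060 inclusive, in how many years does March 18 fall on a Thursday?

Day of week of March 18 in each year:
2035: Sun, 2036: Tue, 2037: Wed, 2038: Thu ✓, 2039: Fri, 2040: Sun, 2041: Mon, 2042: Tue, 2043: Wed, 2044: Fri, 2045: Sat, 2046: Sun, 2047: Mon, 2048: Wed, 2049: Thu ✓, 2050: Fri, 2051: Sat, 2052: Mon, 2053: Tue, 2054: Wed, 2055: Thu ✓, 2056: Sat, 2057: Sun, 2058: Mon, 2059: Tue, 2060: Thu ✓
Thursdays: 2038, 2049, 2055, 2060.

4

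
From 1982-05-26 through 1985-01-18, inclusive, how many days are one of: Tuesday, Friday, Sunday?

415

1982-05-26 is a Wednesday.
From 1982-05-26 to 1985-01-18 is 969 days inclusive.
969 = 7 × 138 + 3, so there are 138 full weeks plus 3 extra days.
Each full week contributes 3 days from the set (Tue, Fri, Sun): 138 × 3 = 414.
The 3 extra days are Wednesday, Thursday, Friday — 1 of them qualifies.
Total: 414 + 1 = 415.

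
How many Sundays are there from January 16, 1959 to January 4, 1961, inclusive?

103 Sundays

January 16, 1959 is a Friday.
That's 720 days from start to end, counting both.
720 = 7 × 102 + 6, so there are 102 full weeks plus 6 extra days.
Each full week contributes one Sunday: 102 so far.
The 6 extra days are Friday, Saturday, Sunday, Monday, Tuesday, Wednesday — 1 of them qualifies.
Total: 102 + 1 = 103.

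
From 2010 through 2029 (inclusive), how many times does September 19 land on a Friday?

2

Day of week of September 19 in each year:
2010: Sun, 2011: Mon, 2012: Wed, 2013: Thu, 2014: Fri ✓, 2015: Sat, 2016: Mon, 2017: Tue, 2018: Wed, 2019: Thu, 2020: Sat, 2021: Sun, 2022: Mon, 2023: Tue, 2024: Thu, 2025: Fri ✓, 2026: Sat, 2027: Sun, 2028: Tue, 2029: Wed
Fridays: 2014, 2025.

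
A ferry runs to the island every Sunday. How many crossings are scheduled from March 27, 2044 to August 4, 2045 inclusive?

March 27, 2044 is a Sunday.
From March 27, 2044 to August 4, 2045 is 496 days inclusive.
496 = 7 × 70 + 6, so there are 70 full weeks plus 6 extra days.
Each full week contributes one Sunday: 70 so far.
The 6 extra days are Sun, Mon, Tue, Wed, Thu, Fri — 1 of them qualifies.
Total: 70 + 1 = 71.

71 Sundays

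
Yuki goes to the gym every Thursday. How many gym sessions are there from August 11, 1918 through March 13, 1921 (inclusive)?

August 11, 1918 is a Sunday.
That's 946 days from start to end, counting both.
946 = 7 × 135 + 1, so there are 135 full weeks plus 1 extra day.
Each full week contributes one Thursday: 135 so far.
The 1 extra day is Sun — none qualify.
Total: 135 + 0 = 135.

135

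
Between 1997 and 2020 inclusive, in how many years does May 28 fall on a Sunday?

3

Day of week of May 28 in each year:
1997: Wed, 1998: Thu, 1999: Fri, 2000: Sun ✓, 2001: Mon, 2002: Tue, 2003: Wed, 2004: Fri, 2005: Sat, 2006: Sun ✓, 2007: Mon, 2008: Wed, 2009: Thu, 2010: Fri, 2011: Sat, 2012: Mon, 2013: Tue, 2014: Wed, 2015: Thu, 2016: Sat, 2017: Sun ✓, 2018: Mon, 2019: Tue, 2020: Thu
Sundays: 2000, 2006, 2017.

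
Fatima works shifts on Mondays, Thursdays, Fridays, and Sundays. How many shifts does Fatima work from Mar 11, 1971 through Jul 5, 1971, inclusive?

68

Mar 11, 1971 is a Thursday.
From Mar 11, 1971 to Jul 5, 1971 is 117 days inclusive.
117 = 7 × 16 + 5, so there are 16 full weeks plus 5 extra days.
Each full week contributes 4 days from the set (Mon, Thu, Fri, Sun): 16 × 4 = 64.
The 5 extra days are Thursday, Friday, Saturday, Sunday, Monday — 4 of them qualify.
Total: 64 + 4 = 68.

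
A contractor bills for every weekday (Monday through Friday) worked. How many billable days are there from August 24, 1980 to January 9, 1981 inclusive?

100 weekdays

August 24, 1980 is a Sunday.
The range spans 139 days (inclusive of both endpoints).
139 = 7 × 19 + 6, so there are 19 full weeks plus 6 extra days.
Each full week contributes 5 weekdays (Mon–Fri): 19 × 5 = 95.
The 6 extra days are Sunday, Monday, Tuesday, Wednesday, Thursday, Friday — 5 of them qualify.
Total: 95 + 5 = 100.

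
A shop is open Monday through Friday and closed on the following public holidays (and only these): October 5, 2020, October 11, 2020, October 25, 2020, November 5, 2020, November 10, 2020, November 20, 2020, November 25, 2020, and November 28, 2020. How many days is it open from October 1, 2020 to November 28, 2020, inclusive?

October 1, 2020 is a Thursday.
That's 59 days from start to end, counting both.
59 = 7 × 8 + 3, so there are 8 full weeks plus 3 extra days.
Each full week contributes 5 weekdays (Mon–Fri): 8 × 5 = 40.
The 3 extra days are Thursday, Friday, Saturday — 2 of them qualify.
Total: 40 + 2 = 42.
Holidays: October 5, 2020 (Mon); October 11, 2020 (Sun); October 25, 2020 (Sun); November 5, 2020 (Thu); November 10, 2020 (Tue); November 20, 2020 (Fri); November 25, 2020 (Wed); November 28, 2020 (Sat).
5 of the 8 holidays fall on weekdays; the rest are weekends and were already excluded.
Business days: 42 − 5 = 37.

37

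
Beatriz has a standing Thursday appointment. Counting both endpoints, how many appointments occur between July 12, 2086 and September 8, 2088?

July 12, 2086 is a Friday.
The range spans 790 days (inclusive of both endpoints).
790 = 7 × 112 + 6, so there are 112 full weeks plus 6 extra days.
Each full week contributes one Thursday: 112 so far.
The 6 extra days are Fri, Sat, Sun, Mon, Tue, Wed — none qualify.
Total: 112 + 0 = 112.

112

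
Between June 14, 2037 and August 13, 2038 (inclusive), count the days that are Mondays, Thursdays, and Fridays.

183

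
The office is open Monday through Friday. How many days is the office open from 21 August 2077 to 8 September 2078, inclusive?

21 August 2077 is a Saturday.
That's 384 days from start to end, counting both.
384 = 7 × 54 + 6, so there are 54 full weeks plus 6 extra days.
Each full week contributes 5 weekdays (Mon–Fri): 54 × 5 = 270.
The 6 extra days are Saturday, Sunday, Monday, Tuesday, Wednesday, Thursday — 4 of them qualify.
Total: 270 + 4 = 274.

274 weekdays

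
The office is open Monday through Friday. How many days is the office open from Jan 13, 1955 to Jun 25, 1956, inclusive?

Jan 13, 1955 is a Thursday.
The range spans 530 days (inclusive of both endpoints).
530 = 7 × 75 + 5, so there are 75 full weeks plus 5 extra days.
Each full week contributes 5 weekdays (Mon–Fri): 75 × 5 = 375.
The 5 extra days are Thursday, Friday, Saturday, Sunday, Monday — 3 of them qualify.
Total: 375 + 3 = 378.

378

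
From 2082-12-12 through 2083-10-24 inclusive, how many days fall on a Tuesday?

45 Tuesdays

2082-12-12 is a Saturday.
The range spans 317 days (inclusive of both endpoints).
317 = 7 × 45 + 2, so there are 45 full weeks plus 2 extra days.
Each full week contributes one Tuesday: 45 so far.
The 2 extra days are Sat, Sun — none qualify.
Total: 45 + 0 = 45.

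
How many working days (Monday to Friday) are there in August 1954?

22

Aug 1, 1954 is a Sunday.
From Aug 1, 1954 to Aug 31, 1954 is 31 days inclusive.
31 = 7 × 4 + 3, so there are 4 full weeks plus 3 extra days.
Each full week contributes 5 weekdays (Mon–Fri): 4 × 5 = 20.
The 3 extra days are Sunday, Monday, Tuesday — 2 of them qualify.
Total: 20 + 2 = 22.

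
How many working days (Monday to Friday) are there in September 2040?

20 weekdays

September 1, 2040 is a Saturday.
From September 1, 2040 to September 30, 2040 is 30 days inclusive.
30 = 7 × 4 + 2, so there are 4 full weeks plus 2 extra days.
Each full week contributes 5 weekdays (Mon–Fri): 4 × 5 = 20.
The 2 extra days are Sat, Sun — none qualify.
Total: 20 + 0 = 20.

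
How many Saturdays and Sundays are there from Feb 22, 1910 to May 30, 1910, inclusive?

28

Feb 22, 1910 is a Tuesday.
That's 98 days from start to end, counting both.
98 = 7 × 14, so the span is exactly 14 full weeks.
Each full week contributes 2 weekend days (Sat, Sun): 14 × 2 = 28.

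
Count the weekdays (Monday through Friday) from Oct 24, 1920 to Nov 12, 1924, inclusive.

1058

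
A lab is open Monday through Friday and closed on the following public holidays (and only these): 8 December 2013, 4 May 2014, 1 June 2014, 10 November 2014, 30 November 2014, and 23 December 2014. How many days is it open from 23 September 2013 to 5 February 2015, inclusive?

23 September 2013 is a Monday.
From 23 September 2013 to 5 February 2015 is 501 days inclusive.
501 = 7 × 71 + 4, so there are 71 full weeks plus 4 extra days.
Each full week contributes 5 weekdays (Mon–Fri): 71 × 5 = 355.
The 4 extra days are Mon, Tue, Wed, Thu — 4 of them qualify.
Total: 355 + 4 = 359.
Holidays: 8 December 2013 (Sun); 4 May 2014 (Sun); 1 June 2014 (Sun); 10 November 2014 (Mon); 30 November 2014 (Sun); 23 December 2014 (Tue).
2 of the 6 holidays fall on weekdays; the rest are weekends and were already excluded.
Business days: 359 − 2 = 357.

357 business days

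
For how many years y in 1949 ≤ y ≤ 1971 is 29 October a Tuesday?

3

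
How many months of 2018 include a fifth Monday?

5

A month has five Mondays exactly when Monday falls within its first (length − 28) days.
Jan: 31 days, starts Mon → 5 of Mon, Tue, Wed ✓
Feb: 28 days, starts Thu → 5 of (none)
Mar: 31 days, starts Thu → 5 of Thu, Fri, Sat
Apr: 30 days, starts Sun → 5 of Sun, Mon ✓
May: 31 days, starts Tue → 5 of Tue, Wed, Thu
Jun: 30 days, starts Fri → 5 of Fri, Sat
Jul: 31 days, starts Sun → 5 of Sun, Mon, Tue ✓
Aug: 31 days, starts Wed → 5 of Wed, Thu, Fri
Sep: 30 days, starts Sat → 5 of Sat, Sun
Oct: 31 days, starts Mon → 5 of Mon, Tue, Wed ✓
Nov: 30 days, starts Thu → 5 of Thu, Fri
Dec: 31 days, starts Sat → 5 of Sat, Sun, Mon ✓
Months with five Mondays: Jan, Apr, Jul, Oct, Dec.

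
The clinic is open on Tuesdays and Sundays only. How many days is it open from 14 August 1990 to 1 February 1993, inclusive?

14 August 1990 is a Tuesday.
From 14 August 1990 to 1 February 1993 is 903 days inclusive.
903 = 7 × 129, so the span is exactly 129 full weeks.
Each full week contributes 2 days from the set (Tue, Sun): 129 × 2 = 258.
Total: 258.

258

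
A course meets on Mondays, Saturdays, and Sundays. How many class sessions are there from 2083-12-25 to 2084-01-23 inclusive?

2083-12-25 is a Saturday.
From 2083-12-25 to 2084-01-23 is 30 days inclusive.
30 = 7 × 4 + 2, so there are 4 full weeks plus 2 extra days.
Each full week contributes 3 days from the set (Mon, Sat, Sun): 4 × 3 = 12.
The 2 extra days are Saturday, Sunday — 2 of them qualify.
Total: 12 + 2 = 14.

14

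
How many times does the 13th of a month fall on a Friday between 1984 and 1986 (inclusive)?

Friday-the-13ths by year:
1984: Jan, Apr, Jul
1985: Sep, Dec
1986: Jun

6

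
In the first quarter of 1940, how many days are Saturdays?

13

1940-01-01 is a Monday.
That's 91 days from start to end, counting both.
91 = 7 × 13, so the span is exactly 13 full weeks.
Each full week contributes one Saturday: 13 so far.
Total: 13.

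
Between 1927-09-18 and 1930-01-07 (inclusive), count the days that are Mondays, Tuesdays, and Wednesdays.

362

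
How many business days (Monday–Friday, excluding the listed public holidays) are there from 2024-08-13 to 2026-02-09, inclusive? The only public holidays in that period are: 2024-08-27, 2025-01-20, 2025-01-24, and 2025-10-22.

386

2024-08-13 is a Tuesday.
From 2024-08-13 to 2026-02-09 is 546 days inclusive.
546 = 7 × 78, so the span is exactly 78 full weeks.
Each full week contributes 5 weekdays (Mon–Fri): 78 × 5 = 390.
Holidays: 2024-08-27 (Tue); 2025-01-20 (Mon); 2025-01-24 (Fri); 2025-10-22 (Wed).
All 4 holidays fall on weekdays, so subtract 4.
Business days: 390 − 4 = 386.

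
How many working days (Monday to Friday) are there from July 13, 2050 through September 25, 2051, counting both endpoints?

314

July 13, 2050 is a Wednesday.
The range spans 440 days (inclusive of both endpoints).
440 = 7 × 62 + 6, so there are 62 full weeks plus 6 extra days.
Each full week contributes 5 weekdays (Mon–Fri): 62 × 5 = 310.
The 6 extra days are Wed, Thu, Fri, Sat, Sun, Mon — 4 of them qualify.
Total: 310 + 4 = 314.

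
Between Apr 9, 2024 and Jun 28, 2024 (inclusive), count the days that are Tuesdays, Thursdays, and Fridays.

Apr 9, 2024 is a Tuesday.
That's 81 days from start to end, counting both.
81 = 7 × 11 + 4, so there are 11 full weeks plus 4 extra days.
Each full week contributes 3 days from the set (Tue, Thu, Fri): 11 × 3 = 33.
The 4 extra days are Tuesday, Wednesday, Thursday, Friday — 3 of them qualify.
Total: 33 + 3 = 36.

36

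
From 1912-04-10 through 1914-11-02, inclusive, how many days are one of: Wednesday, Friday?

268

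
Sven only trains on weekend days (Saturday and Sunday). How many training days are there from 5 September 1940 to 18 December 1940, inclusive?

5 September 1940 is a Thursday.
That's 105 days from start to end, counting both.
105 = 7 × 15, so the span is exactly 15 full weeks.
Each full week contributes 2 weekend days (Sat, Sun): 15 × 2 = 30.
Total: 30.

30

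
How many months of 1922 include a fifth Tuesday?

A month has five Tuesdays exactly when Tuesday falls within its first (length − 28) days.
Jan: 31 days, starts Sun → 5 of Sun, Mon, Tue ✓
Feb: 28 days, starts Wed → 5 of (none)
Mar: 31 days, starts Wed → 5 of Wed, Thu, Fri
Apr: 30 days, starts Sat → 5 of Sat, Sun
May: 31 days, starts Mon → 5 of Mon, Tue, Wed ✓
Jun: 30 days, starts Thu → 5 of Thu, Fri
Jul: 31 days, starts Sat → 5 of Sat, Sun, Mon
Aug: 31 days, starts Tue → 5 of Tue, Wed, Thu ✓
Sep: 30 days, starts Fri → 5 of Fri, Sat
Oct: 31 days, starts Sun → 5 of Sun, Mon, Tue ✓
Nov: 30 days, starts Wed → 5 of Wed, Thu
Dec: 31 days, starts Fri → 5 of Fri, Sat, Sun
Months with five Tuesdays: Jan, May, Aug, Oct.

4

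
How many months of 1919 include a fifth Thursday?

4

A month has five Thursdays exactly when Thursday falls within its first (length − 28) days.
Jan: 31 days, starts Wed → 5 of Wed, Thu, Fri ✓
Feb: 28 days, starts Sat → 5 of (none)
Mar: 31 days, starts Sat → 5 of Sat, Sun, Mon
Apr: 30 days, starts Tue → 5 of Tue, Wed
May: 31 days, starts Thu → 5 of Thu, Fri, Sat ✓
Jun: 30 days, starts Sun → 5 of Sun, Mon
Jul: 31 days, starts Tue → 5 of Tue, Wed, Thu ✓
Aug: 31 days, starts Fri → 5 of Fri, Sat, Sun
Sep: 30 days, starts Mon → 5 of Mon, Tue
Oct: 31 days, starts Wed → 5 of Wed, Thu, Fri ✓
Nov: 30 days, starts Sat → 5 of Sat, Sun
Dec: 31 days, starts Mon → 5 of Mon, Tue, Wed
Months with five Thursdays: Jan, May, Jul, Oct.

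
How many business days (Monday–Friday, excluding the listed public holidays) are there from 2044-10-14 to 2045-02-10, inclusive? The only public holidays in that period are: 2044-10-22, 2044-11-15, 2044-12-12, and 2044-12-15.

83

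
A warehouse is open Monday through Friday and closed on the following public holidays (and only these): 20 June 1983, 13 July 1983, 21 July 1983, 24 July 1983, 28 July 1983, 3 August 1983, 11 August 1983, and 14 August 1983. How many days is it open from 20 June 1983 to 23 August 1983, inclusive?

41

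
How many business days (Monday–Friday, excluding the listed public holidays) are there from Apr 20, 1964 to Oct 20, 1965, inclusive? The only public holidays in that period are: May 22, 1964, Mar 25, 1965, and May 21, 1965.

Apr 20, 1964 is a Monday.
That's 549 days from start to end, counting both.
549 = 7 × 78 + 3, so there are 78 full weeks plus 3 extra days.
Each full week contributes 5 weekdays (Mon–Fri): 78 × 5 = 390.
The 3 extra days are Monday, Tuesday, Wednesday — 3 of them qualify.
Total: 390 + 3 = 393.
Holidays: May 22, 1964 (Fri); Mar 25, 1965 (Thu); May 21, 1965 (Fri).
All 3 holidays fall on weekdays, so subtract 3.
Business days: 393 − 3 = 390.

390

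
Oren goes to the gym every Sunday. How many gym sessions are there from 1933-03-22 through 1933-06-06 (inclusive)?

11

1933-03-22 is a Wednesday.
From 1933-03-22 to 1933-06-06 is 77 days inclusive.
77 = 7 × 11, so the span is exactly 11 full weeks.
Each full week contributes one Sunday: 11 so far.
Total: 11.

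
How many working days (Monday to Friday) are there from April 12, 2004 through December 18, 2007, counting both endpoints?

962

April 12, 2004 is a Monday.
From April 12, 2004 to December 18, 2007 is 1346 days inclusive.
1346 = 7 × 192 + 2, so there are 192 full weeks plus 2 extra days.
Each full week contributes 5 weekdays (Mon–Fri): 192 × 5 = 960.
The 2 extra days are Monday, Tuesday — 2 of them qualify.
Total: 960 + 2 = 962.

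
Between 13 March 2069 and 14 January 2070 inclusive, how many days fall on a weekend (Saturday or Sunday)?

88

13 March 2069 is a Wednesday.
That's 308 days from start to end, counting both.
308 = 7 × 44, so the span is exactly 44 full weeks.
Each full week contributes 2 weekend days (Sat, Sun): 44 × 2 = 88.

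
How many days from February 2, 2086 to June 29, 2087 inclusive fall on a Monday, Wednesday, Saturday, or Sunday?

294

February 2, 2086 is a Saturday.
That's 513 days from start to end, counting both.
513 = 7 × 73 + 2, so there are 73 full weeks plus 2 extra days.
Each full week contributes 4 days from the set (Mon, Wed, Sat, Sun): 73 × 4 = 292.
The 2 extra days are Saturday, Sunday — 2 of them qualify.
Total: 292 + 2 = 294.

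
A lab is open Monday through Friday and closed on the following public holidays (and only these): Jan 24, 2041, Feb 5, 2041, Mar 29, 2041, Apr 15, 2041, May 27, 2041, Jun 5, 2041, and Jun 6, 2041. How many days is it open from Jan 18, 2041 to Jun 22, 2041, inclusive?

Jan 18, 2041 is a Friday.
From Jan 18, 2041 to Jun 22, 2041 is 156 days inclusive.
156 = 7 × 22 + 2, so there are 22 full weeks plus 2 extra days.
Each full week contributes 5 weekdays (Mon–Fri): 22 × 5 = 110.
The 2 extra days are Friday, Saturday — 1 of them qualifies.
Total: 110 + 1 = 111.
Holidays: Jan 24, 2041 (Thu); Feb 5, 2041 (Tue); Mar 29, 2041 (Fri); Apr 15, 2041 (Mon); May 27, 2041 (Mon); Jun 5, 2041 (Wed); Jun 6, 2041 (Thu).
All 7 holidays fall on weekdays, so subtract 7.
Business days: 111 − 7 = 104.

104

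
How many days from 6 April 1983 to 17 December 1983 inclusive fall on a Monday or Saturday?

6 April 1983 is a Wednesday.
That's 256 days from start to end, counting both.
256 = 7 × 36 + 4, so there are 36 full weeks plus 4 extra days.
Each full week contributes 2 days from the set (Mon, Sat): 36 × 2 = 72.
The 4 extra days are Wed, Thu, Fri, Sat — 1 of them qualifies.
Total: 72 + 1 = 73.

73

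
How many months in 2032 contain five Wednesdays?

A month has five Wednesdays exactly when Wednesday falls within its first (length − 28) days.
Jan: 31 days, starts Thu → 5 of Thu, Fri, Sat
Feb: 29 days, starts Sun → 5 of Sun
Mar: 31 days, starts Mon → 5 of Mon, Tue, Wed ✓
Apr: 30 days, starts Thu → 5 of Thu, Fri
May: 31 days, starts Sat → 5 of Sat, Sun, Mon
Jun: 30 days, starts Tue → 5 of Tue, Wed ✓
Jul: 31 days, starts Thu → 5 of Thu, Fri, Sat
Aug: 31 days, starts Sun → 5 of Sun, Mon, Tue
Sep: 30 days, starts Wed → 5 of Wed, Thu ✓
Oct: 31 days, starts Fri → 5 of Fri, Sat, Sun
Nov: 30 days, starts Mon → 5 of Mon, Tue
Dec: 31 days, starts Wed → 5 of Wed, Thu, Fri ✓
Months with five Wednesdays: Mar, Jun, Sep, Dec.

4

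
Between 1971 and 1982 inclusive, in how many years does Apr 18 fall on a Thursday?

Day of week of April 18 in each year:
1971: Sun, 1972: Tue, 1973: Wed, 1974: Thu ✓, 1975: Fri, 1976: Sun, 1977: Mon, 1978: Tue, 1979: Wed, 1980: Fri, 1981: Sat, 1982: Sun
Thursdays: 1974.

1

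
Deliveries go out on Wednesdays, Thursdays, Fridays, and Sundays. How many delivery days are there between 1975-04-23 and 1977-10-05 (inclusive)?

1975-04-23 is a Wednesday.
From 1975-04-23 to 1977-10-05 is 897 days inclusive.
897 = 7 × 128 + 1, so there are 128 full weeks plus 1 extra day.
Each full week contributes 4 days from the set (Wed, Thu, Fri, Sun): 128 × 4 = 512.
The 1 extra day is Wednesday — 1 of them qualifies.
Total: 512 + 1 = 513.

513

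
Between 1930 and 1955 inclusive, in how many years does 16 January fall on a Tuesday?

Day of week of January 16 in each year:
1930: Thu, 1931: Fri, 1932: Sat, 1933: Mon, 1934: Tue ✓, 1935: Wed, 1936: Thu, 1937: Sat, 1938: Sun, 1939: Mon, 1940: Tue ✓, 1941: Thu, 1942: Fri, 1943: Sat, 1944: Sun, 1945: Tue ✓, 1946: Wed, 1947: Thu, 1948: Fri, 1949: Sun, 1950: Mon, 1951: Tue ✓, 1952: Wed, 1953: Fri, 1954: Sat, 1955: Sun
Tuesdays: 1934, 1940, 1945, 1951.

4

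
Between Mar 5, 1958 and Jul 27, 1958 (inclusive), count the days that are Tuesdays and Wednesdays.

Mar 5, 1958 is a Wednesday.
From Mar 5, 1958 to Jul 27, 1958 is 145 days inclusive.
145 = 7 × 20 + 5, so there are 20 full weeks plus 5 extra days.
Each full week contributes 2 days from the set (Tue, Wed): 20 × 2 = 40.
The 5 extra days are Wednesday, Thursday, Friday, Saturday, Sunday — 1 of them qualifies.
Total: 40 + 1 = 41.

41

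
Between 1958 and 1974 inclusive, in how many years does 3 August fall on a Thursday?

3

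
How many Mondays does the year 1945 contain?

January 1, 1945 is a Monday.
From January 1, 1945 to December 31, 1945 is 365 days inclusive.
365 = 7 × 52 + 1, so there are 52 full weeks plus 1 extra day.
Each full week contributes one Monday: 52 so far.
The 1 extra day is Monday — 1 of them qualifies.
Total: 52 + 1 = 53.

53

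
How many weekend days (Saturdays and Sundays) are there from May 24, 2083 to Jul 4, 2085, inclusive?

May 24, 2083 is a Monday.
From May 24, 2083 to Jul 4, 2085 is 773 days inclusive.
773 = 7 × 110 + 3, so there are 110 full weeks plus 3 extra days.
Each full week contributes 2 weekend days (Sat, Sun): 110 × 2 = 220.
The 3 extra days are Monday, Tuesday, Wednesday — none qualify.
Total: 220 + 0 = 220.

220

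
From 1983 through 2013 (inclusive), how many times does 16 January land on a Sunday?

Day of week of January 16 in each year:
1983: Sun ✓, 1984: Mon, 1985: Wed, 1986: Thu, 1987: Fri, 1988: Sat, 1989: Mon, 1990: Tue, 1991: Wed, 1992: Thu, 1993: Sat, 1994: Sun ✓, 1995: Mon, 1996: Tue, 1997: Thu, 1998: Fri, 1999: Sat, 2000: Sun ✓, 2001: Tue, 2002: Wed, 2003: Thu, 2004: Fri, 2005: Sun ✓, 2006: Mon, 2007: Tue, 2008: Wed, 2009: Fri, 2010: Sat, 2011: Sun ✓, 2012: Mon, 2013: Wed
Sundays: 1983, 1994, 2000, 2005, 2011.

5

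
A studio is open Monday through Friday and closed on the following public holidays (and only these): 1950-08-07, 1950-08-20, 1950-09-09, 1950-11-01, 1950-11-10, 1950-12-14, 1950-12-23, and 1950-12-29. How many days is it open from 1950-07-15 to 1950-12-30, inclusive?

1950-07-15 is a Saturday.
From 1950-07-15 to 1950-12-30 is 169 days inclusive.
169 = 7 × 24 + 1, so there are 24 full weeks plus 1 extra day.
Each full week contributes 5 weekdays (Mon–Fri): 24 × 5 = 120.
The 1 extra day is Sat — none qualify.
Total: 120 + 0 = 120.
Holidays: 1950-08-07 (Mon); 1950-08-20 (Sun); 1950-09-09 (Sat); 1950-11-01 (Wed); 1950-11-10 (Fri); 1950-12-14 (Thu); 1950-12-23 (Sat); 1950-12-29 (Fri).
5 of the 8 holidays fall on weekdays; the rest are weekends and were already excluded.
Business days: 120 − 5 = 115.

115 business days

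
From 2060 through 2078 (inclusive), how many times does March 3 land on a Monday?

2

Day of week of March 3 in each year:
2060: Wed, 2061: Thu, 2062: Fri, 2063: Sat, 2064: Mon ✓, 2065: Tue, 2066: Wed, 2067: Thu, 2068: Sat, 2069: Sun, 2070: Mon ✓, 2071: Tue, 2072: Thu, 2073: Fri, 2074: Sat, 2075: Sun, 2076: Tue, 2077: Wed, 2078: Thu
Mondays: 2064, 2070.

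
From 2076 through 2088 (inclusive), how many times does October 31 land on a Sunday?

Day of week of October 31 in each year:
2076: Sat, 2077: Sun ✓, 2078: Mon, 2079: Tue, 2080: Thu, 2081: Fri, 2082: Sat, 2083: Sun ✓, 2084: Tue, 2085: Wed, 2086: Thu, 2087: Fri, 2088: Sun ✓
Sundays: 2077, 2083, 2088.

3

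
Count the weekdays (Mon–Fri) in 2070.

Jan 1, 2070 is a Wednesday.
That's 365 days from start to end, counting both.
365 = 7 × 52 + 1, so there are 52 full weeks plus 1 extra day.
Each full week contributes 5 weekdays (Mon–Fri): 52 × 5 = 260.
The 1 extra day is Wednesday — 1 of them qualifies.
Total: 260 + 1 = 261.

261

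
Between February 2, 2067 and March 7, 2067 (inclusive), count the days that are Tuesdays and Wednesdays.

9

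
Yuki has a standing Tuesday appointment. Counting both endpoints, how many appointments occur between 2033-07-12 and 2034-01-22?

2033-07-12 is a Tuesday.
From 2033-07-12 to 2034-01-22 is 195 days inclusive.
195 = 7 × 27 + 6, so there are 27 full weeks plus 6 extra days.
Each full week contributes one Tuesday: 27 so far.
The 6 extra days are Tuesday, Wednesday, Thursday, Friday, Saturday, Sunday — 1 of them qualifies.
Total: 27 + 1 = 28.

28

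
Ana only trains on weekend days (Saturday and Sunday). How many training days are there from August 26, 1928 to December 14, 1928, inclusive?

31

August 26, 1928 is a Sunday.
From August 26, 1928 to December 14, 1928 is 111 days inclusive.
111 = 7 × 15 + 6, so there are 15 full weeks plus 6 extra days.
Each full week contributes 2 weekend days (Sat, Sun): 15 × 2 = 30.
The 6 extra days are Sunday, Monday, Tuesday, Wednesday, Thursday, Friday — 1 of them qualifies.
Total: 30 + 1 = 31.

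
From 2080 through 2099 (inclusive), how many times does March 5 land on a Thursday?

Day of week of March 5 in each year:
2080: Tue, 2081: Wed, 2082: Thu ✓, 2083: Fri, 2084: Sun, 2085: Mon, 2086: Tue, 2087: Wed, 2088: Fri, 2089: Sat, 2090: Sun, 2091: Mon, 2092: Wed, 2093: Thu ✓, 2094: Fri, 2095: Sat, 2096: Mon, 2097: Tue, 2098: Wed, 2099: Thu ✓
Thursdays: 2082, 2093, 2099.

3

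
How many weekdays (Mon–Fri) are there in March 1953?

22 weekdays

1 March 1953 is a Sunday.
That's 31 days from start to end, counting both.
31 = 7 × 4 + 3, so there are 4 full weeks plus 3 extra days.
Each full week contributes 5 weekdays (Mon–Fri): 4 × 5 = 20.
The 3 extra days are Sunday, Monday, Tuesday — 2 of them qualify.
Total: 20 + 2 = 22.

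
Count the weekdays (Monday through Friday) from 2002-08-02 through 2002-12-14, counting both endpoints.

96

2002-08-02 is a Friday.
From 2002-08-02 to 2002-12-14 is 135 days inclusive.
135 = 7 × 19 + 2, so there are 19 full weeks plus 2 extra days.
Each full week contributes 5 weekdays (Mon–Fri): 19 × 5 = 95.
The 2 extra days are Friday, Saturday — 1 of them qualifies.
Total: 95 + 1 = 96.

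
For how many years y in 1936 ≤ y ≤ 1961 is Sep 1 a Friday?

Day of week of September 1 in each year:
1936: Tue, 1937: Wed, 1938: Thu, 1939: Fri ✓, 1940: Sun, 1941: Mon, 1942: Tue, 1943: Wed, 1944: Fri ✓, 1945: Sat, 1946: Sun, 1947: Mon, 1948: Wed, 1949: Thu, 1950: Fri ✓, 1951: Sat, 1952: Mon, 1953: Tue, 1954: Wed, 1955: Thu, 1956: Sat, 1957: Sun, 1958: Mon, 1959: Tue, 1960: Thu, 1961: Fri ✓
Fridays: 1939, 1944, 1950, 1961.

4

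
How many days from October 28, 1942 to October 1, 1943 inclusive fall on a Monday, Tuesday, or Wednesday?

October 28, 1942 is a Wednesday.
That's 339 days from start to end, counting both.
339 = 7 × 48 + 3, so there are 48 full weeks plus 3 extra days.
Each full week contributes 3 days from the set (Mon, Tue, Wed): 48 × 3 = 144.
The 3 extra days are Wednesday, Thursday, Friday — 1 of them qualifies.
Total: 144 + 1 = 145.

145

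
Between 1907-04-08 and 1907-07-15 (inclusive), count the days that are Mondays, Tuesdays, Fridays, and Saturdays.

57

1907-04-08 is a Monday.
The range spans 99 days (inclusive of both endpoints).
99 = 7 × 14 + 1, so there are 14 full weeks plus 1 extra day.
Each full week contributes 4 days from the set (Mon, Tue, Fri, Sat): 14 × 4 = 56.
The 1 extra day is Monday — 1 of them qualifies.
Total: 56 + 1 = 57.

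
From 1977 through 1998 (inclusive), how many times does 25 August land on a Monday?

Day of week of August 25 in each year:
1977: Thu, 1978: Fri, 1979: Sat, 1980: Mon ✓, 1981: Tue, 1982: Wed, 1983: Thu, 1984: Sat, 1985: Sun, 1986: Mon ✓, 1987: Tue, 1988: Thu, 1989: Fri, 1990: Sat, 1991: Sun, 1992: Tue, 1993: Wed, 1994: Thu, 1995: Fri, 1996: Sun, 1997: Mon ✓, 1998: Tue
Mondays: 1980, 1986, 1997.

3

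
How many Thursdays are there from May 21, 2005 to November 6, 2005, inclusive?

24 Thursdays

May 21, 2005 is a Saturday.
That's 170 days from start to end, counting both.
170 = 7 × 24 + 2, so there are 24 full weeks plus 2 extra days.
Each full week contributes one Thursday: 24 so far.
The 2 extra days are Sat, Sun — none qualify.
Total: 24 + 0 = 24.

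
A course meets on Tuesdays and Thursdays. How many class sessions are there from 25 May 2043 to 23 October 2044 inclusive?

148

25 May 2043 is a Monday.
That's 518 days from start to end, counting both.
518 = 7 × 74, so the span is exactly 74 full weeks.
Each full week contributes 2 days from the set (Tue, Thu): 74 × 2 = 148.
Total: 148.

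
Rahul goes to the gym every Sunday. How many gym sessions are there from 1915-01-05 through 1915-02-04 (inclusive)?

4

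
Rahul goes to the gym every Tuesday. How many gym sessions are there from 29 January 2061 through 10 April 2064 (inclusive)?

29 January 2061 is a Saturday.
From 29 January 2061 to 10 April 2064 is 1168 days inclusive.
1168 = 7 × 166 + 6, so there are 166 full weeks plus 6 extra days.
Each full week contributes one Tuesday: 166 so far.
The 6 extra days are Saturday, Sunday, Monday, Tuesday, Wednesday, Thursday — 1 of them qualifies.
Total: 166 + 1 = 167.

167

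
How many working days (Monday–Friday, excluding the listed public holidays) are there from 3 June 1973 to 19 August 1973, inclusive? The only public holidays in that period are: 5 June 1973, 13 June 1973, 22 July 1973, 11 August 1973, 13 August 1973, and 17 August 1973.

51 working days

3 June 1973 is a Sunday.
The range spans 78 days (inclusive of both endpoints).
78 = 7 × 11 + 1, so there are 11 full weeks plus 1 extra day.
Each full week contributes 5 weekdays (Mon–Fri): 11 × 5 = 55.
The 1 extra day is Sun — none qualify.
Total: 55 + 0 = 55.
Holidays: 5 June 1973 (Tue); 13 June 1973 (Wed); 22 July 1973 (Sun); 11 August 1973 (Sat); 13 August 1973 (Mon); 17 August 1973 (Fri).
4 of the 6 holidays fall on weekdays; the rest are weekends and were already excluded.
Business days: 55 − 4 = 51.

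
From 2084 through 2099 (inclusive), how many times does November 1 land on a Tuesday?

2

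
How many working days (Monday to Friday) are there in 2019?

261 weekdays

Jan 1, 2019 is a Tuesday.
The range spans 365 days (inclusive of both endpoints).
365 = 7 × 52 + 1, so there are 52 full weeks plus 1 extra day.
Each full week contributes 5 weekdays (Mon–Fri): 52 × 5 = 260.
The 1 extra day is Tue — 1 of them qualifies.
Total: 260 + 1 = 261.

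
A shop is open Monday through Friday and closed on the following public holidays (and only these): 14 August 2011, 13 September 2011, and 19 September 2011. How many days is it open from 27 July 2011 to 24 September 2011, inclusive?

41 business days

27 July 2011 is a Wednesday.
That's 60 days from start to end, counting both.
60 = 7 × 8 + 4, so there are 8 full weeks plus 4 extra days.
Each full week contributes 5 weekdays (Mon–Fri): 8 × 5 = 40.
The 4 extra days are Wednesday, Thursday, Friday, Saturday — 3 of them qualify.
Total: 40 + 3 = 43.
Holidays: 14 August 2011 (Sun); 13 September 2011 (Tue); 19 September 2011 (Mon).
2 of the 3 holidays fall on weekdays; the rest are weekends and were already excluded.
Business days: 43 − 2 = 41.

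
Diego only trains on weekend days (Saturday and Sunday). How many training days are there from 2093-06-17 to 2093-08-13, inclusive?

2093-06-17 is a Wednesday.
From 2093-06-17 to 2093-08-13 is 58 days inclusive.
58 = 7 × 8 + 2, so there are 8 full weeks plus 2 extra days.
Each full week contributes 2 weekend days (Sat, Sun): 8 × 2 = 16.
The 2 extra days are Wednesday, Thursday — none qualify.
Total: 16 + 0 = 16.

16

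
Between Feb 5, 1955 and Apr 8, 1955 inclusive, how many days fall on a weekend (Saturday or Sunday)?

18

Feb 5, 1955 is a Saturday.
From Feb 5, 1955 to Apr 8, 1955 is 63 days inclusive.
63 = 7 × 9, so the span is exactly 9 full weeks.
Each full week contributes 2 weekend days (Sat, Sun): 9 × 2 = 18.
Total: 18.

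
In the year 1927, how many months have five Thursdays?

4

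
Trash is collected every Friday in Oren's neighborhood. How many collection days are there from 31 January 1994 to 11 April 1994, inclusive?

10

31 January 1994 is a Monday.
From 31 January 1994 to 11 April 1994 is 71 days inclusive.
71 = 7 × 10 + 1, so there are 10 full weeks plus 1 extra day.
Each full week contributes one Friday: 10 so far.
The 1 extra day is Mon — none qualify.
Total: 10 + 0 = 10.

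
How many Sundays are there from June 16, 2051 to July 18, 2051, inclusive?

5

June 16, 2051 is a Friday.
That's 33 days from start to end, counting both.
33 = 7 × 4 + 5, so there are 4 full weeks plus 5 extra days.
Each full week contributes one Sunday: 4 so far.
The 5 extra days are Friday, Saturday, Sunday, Monday, Tuesday — 1 of them qualifies.
Total: 4 + 1 = 5.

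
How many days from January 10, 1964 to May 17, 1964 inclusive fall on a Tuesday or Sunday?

January 10, 1964 is a Friday.
From January 10, 1964 to May 17, 1964 is 129 days inclusive.
129 = 7 × 18 + 3, so there are 18 full weeks plus 3 extra days.
Each full week contributes 2 days from the set (Tue, Sun): 18 × 2 = 36.
The 3 extra days are Friday, Saturday, Sunday — 1 of them qualifies.
Total: 36 + 1 = 37.

37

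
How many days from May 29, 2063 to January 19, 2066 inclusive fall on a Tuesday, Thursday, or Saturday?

415

May 29, 2063 is a Tuesday.
That's 967 days from start to end, counting both.
967 = 7 × 138 + 1, so there are 138 full weeks plus 1 extra day.
Each full week contributes 3 days from the set (Tue, Thu, Sat): 138 × 3 = 414.
The 1 extra day is Tuesday — 1 of them qualifies.
Total: 414 + 1 = 415.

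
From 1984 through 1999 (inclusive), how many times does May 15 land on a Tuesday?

2

Day of week of May 15 in each year:
1984: Tue ✓, 1985: Wed, 1986: Thu, 1987: Fri, 1988: Sun, 1989: Mon, 1990: Tue ✓, 1991: Wed, 1992: Fri, 1993: Sat, 1994: Sun, 1995: Mon, 1996: Wed, 1997: Thu, 1998: Fri, 1999: Sat
Tuesdays: 1984, 1990.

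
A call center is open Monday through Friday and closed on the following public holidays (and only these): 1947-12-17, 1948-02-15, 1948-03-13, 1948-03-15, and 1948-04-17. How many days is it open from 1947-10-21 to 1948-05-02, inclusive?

1947-10-21 is a Tuesday.
That's 195 days from start to end, counting both.
195 = 7 × 27 + 6, so there are 27 full weeks plus 6 extra days.
Each full week contributes 5 weekdays (Mon–Fri): 27 × 5 = 135.
The 6 extra days are Tue, Wed, Thu, Fri, Sat, Sun — 4 of them qualify.
Total: 135 + 4 = 139.
Holidays: 1947-12-17 (Wed); 1948-02-15 (Sun); 1948-03-13 (Sat); 1948-03-15 (Mon); 1948-04-17 (Sat).
2 of the 5 holidays fall on weekdays; the rest are weekends and were already excluded.
Business days: 139 − 2 = 137.

137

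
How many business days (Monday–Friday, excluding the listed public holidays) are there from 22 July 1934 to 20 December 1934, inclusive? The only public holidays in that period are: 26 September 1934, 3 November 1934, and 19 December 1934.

22 July 1934 is a Sunday.
The range spans 152 days (inclusive of both endpoints).
152 = 7 × 21 + 5, so there are 21 full weeks plus 5 extra days.
Each full week contributes 5 weekdays (Mon–Fri): 21 × 5 = 105.
The 5 extra days are Sun, Mon, Tue, Wed, Thu — 4 of them qualify.
Total: 105 + 4 = 109.
Holidays: 26 September 1934 (Wed); 3 November 1934 (Sat); 19 December 1934 (Wed).
2 of the 3 holidays fall on weekdays; the rest are weekends and were already excluded.
Business days: 109 − 2 = 107.

107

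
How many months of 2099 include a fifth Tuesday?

A month has five Tuesdays exactly when Tuesday falls within its first (length − 28) days.
Jan: 31 days, starts Thu → 5 of Thu, Fri, Sat
Feb: 28 days, starts Sun → 5 of (none)
Mar: 31 days, starts Sun → 5 of Sun, Mon, Tue ✓
Apr: 30 days, starts Wed → 5 of Wed, Thu
May: 31 days, starts Fri → 5 of Fri, Sat, Sun
Jun: 30 days, starts Mon → 5 of Mon, Tue ✓
Jul: 31 days, starts Wed → 5 of Wed, Thu, Fri
Aug: 31 days, starts Sat → 5 of Sat, Sun, Mon
Sep: 30 days, starts Tue → 5 of Tue, Wed ✓
Oct: 31 days, starts Thu → 5 of Thu, Fri, Sat
Nov: 30 days, starts Sun → 5 of Sun, Mon
Dec: 31 days, starts Tue → 5 of Tue, Wed, Thu ✓
Months with five Tuesdays: Mar, Jun, Sep, Dec.

4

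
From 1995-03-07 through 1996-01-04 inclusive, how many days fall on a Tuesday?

1995-03-07 is a Tuesday.
The range spans 304 days (inclusive of both endpoints).
304 = 7 × 43 + 3, so there are 43 full weeks plus 3 extra days.
Each full week contributes one Tuesday: 43 so far.
The 3 extra days are Tue, Wed, Thu — 1 of them qualifies.
Total: 43 + 1 = 44.

44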